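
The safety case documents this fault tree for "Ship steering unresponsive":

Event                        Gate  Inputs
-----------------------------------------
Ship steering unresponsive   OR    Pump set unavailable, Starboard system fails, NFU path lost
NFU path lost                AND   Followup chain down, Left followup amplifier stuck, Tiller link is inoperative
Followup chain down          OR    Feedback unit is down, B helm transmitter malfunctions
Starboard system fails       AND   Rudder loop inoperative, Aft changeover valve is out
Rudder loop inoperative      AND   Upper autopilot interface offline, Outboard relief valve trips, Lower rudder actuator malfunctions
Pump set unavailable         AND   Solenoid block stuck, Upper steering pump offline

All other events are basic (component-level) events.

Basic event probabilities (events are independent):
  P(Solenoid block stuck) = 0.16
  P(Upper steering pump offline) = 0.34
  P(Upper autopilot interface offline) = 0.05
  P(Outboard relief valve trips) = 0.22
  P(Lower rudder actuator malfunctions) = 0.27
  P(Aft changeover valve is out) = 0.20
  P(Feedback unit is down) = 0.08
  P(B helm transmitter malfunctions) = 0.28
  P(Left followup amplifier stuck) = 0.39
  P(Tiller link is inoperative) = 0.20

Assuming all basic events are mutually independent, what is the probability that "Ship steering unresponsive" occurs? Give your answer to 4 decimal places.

0.0798

P(Pump set unavailable) [AND] = 0.16 × 0.34 = 0.054400
P(Rudder loop inoperative) [AND] = 0.05 × 0.22 × 0.27 = 0.002970
P(Starboard system fails) [AND] = 0.002970 × 0.20 = 0.000594
P(Followup chain down) [OR] = 1 − (1−0.08) × (1−0.28) = 0.337600
P(NFU path lost) [AND] = 0.337600 × 0.39 × 0.20 = 0.026333
P(Ship steering unresponsive) [OR] = 1 − (1−0.054400) × (1−0.000594) × (1−0.026333) = 0.079847
Rounded to 4 decimal places: P(Ship steering unresponsive) ≈ 0.0798.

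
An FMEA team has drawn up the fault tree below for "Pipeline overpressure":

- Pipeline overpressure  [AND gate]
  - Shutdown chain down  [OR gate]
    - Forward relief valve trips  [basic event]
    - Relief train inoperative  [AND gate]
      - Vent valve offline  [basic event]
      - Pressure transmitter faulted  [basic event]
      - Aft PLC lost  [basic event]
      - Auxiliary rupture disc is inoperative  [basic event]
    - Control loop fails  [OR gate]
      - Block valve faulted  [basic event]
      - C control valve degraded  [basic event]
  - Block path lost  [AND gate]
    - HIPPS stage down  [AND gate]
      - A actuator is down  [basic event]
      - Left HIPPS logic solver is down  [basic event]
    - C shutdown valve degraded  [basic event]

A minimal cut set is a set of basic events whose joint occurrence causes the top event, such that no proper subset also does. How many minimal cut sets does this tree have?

4

Relief train inoperative [AND]: one cut set from each child combined → 1 × 1 × 1 × 1 = 1 cut set(s).
Control loop fails [OR]: union of children's cut sets → 2 cut set(s).
Shutdown chain down [OR]: union of children's cut sets → 4 cut set(s).
HIPPS stage down [AND]: one cut set from each child combined → 1 × 1 = 1 cut set(s).
Block path lost [AND]: one cut set from each child combined → 1 × 1 = 1 cut set(s).
Pipeline overpressure [AND]: one cut set from each child combined → 4 × 1 = 4 cut set(s).
Minimal cut sets: {A actuator is down, C shutdown valve degraded, Forward relief valve trips, Left HIPPS logic solver is down}; {A actuator is down, Aft PLC lost, Auxiliary rupture disc is inoperative, C shutdown valve degraded, Left HIPPS logic solver is down, Pressure transmitter faulted, Vent valve offline}; {A actuator is down, Block valve faulted, C shutdown valve degraded, Left HIPPS logic solver is down}; {A actuator is down, C control valve degraded, C shutdown valve degraded, Left HIPPS logic solver is down}.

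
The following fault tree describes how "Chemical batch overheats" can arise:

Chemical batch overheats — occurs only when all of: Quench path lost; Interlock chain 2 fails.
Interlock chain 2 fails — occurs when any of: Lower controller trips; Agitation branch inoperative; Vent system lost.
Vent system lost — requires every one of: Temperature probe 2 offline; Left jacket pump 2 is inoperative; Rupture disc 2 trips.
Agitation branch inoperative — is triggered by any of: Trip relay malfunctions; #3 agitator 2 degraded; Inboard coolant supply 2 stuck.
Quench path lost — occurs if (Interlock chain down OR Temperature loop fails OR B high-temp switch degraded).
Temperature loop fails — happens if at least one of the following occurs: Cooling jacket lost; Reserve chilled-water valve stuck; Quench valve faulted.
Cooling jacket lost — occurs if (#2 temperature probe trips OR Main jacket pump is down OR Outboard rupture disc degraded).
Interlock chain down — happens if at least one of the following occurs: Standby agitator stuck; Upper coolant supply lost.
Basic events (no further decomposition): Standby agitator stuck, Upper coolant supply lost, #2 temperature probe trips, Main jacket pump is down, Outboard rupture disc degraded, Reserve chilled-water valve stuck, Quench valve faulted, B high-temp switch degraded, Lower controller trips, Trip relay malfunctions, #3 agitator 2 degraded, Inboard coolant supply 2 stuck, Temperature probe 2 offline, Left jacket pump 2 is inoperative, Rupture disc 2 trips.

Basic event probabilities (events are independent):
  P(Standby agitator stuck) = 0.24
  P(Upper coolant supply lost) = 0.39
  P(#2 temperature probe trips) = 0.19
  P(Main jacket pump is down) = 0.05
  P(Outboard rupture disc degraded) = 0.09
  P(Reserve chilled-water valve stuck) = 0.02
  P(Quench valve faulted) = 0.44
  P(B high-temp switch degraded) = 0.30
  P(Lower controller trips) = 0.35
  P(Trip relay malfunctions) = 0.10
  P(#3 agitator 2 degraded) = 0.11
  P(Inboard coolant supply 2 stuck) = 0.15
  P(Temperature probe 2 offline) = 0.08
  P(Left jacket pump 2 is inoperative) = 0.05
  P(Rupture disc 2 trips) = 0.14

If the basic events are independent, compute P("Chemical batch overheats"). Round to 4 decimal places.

P(Interlock chain down) [OR] = 1 − (1−0.24) × (1−0.39) = 0.536400
P(Cooling jacket lost) [OR] = 1 − (1−0.19) × (1−0.05) × (1−0.09) = 0.299755
P(Temperature loop fails) [OR] = 1 − (1−0.299755) × (1−0.02) × (1−0.44) = 0.615706
P(Quench path lost) [OR] = 1 − (1−0.536400) × (1−0.615706) × (1−0.30) = 0.875289
P(Agitation branch inoperative) [OR] = 1 − (1−0.10) × (1−0.11) × (1−0.15) = 0.319150
P(Vent system lost) [AND] = 0.08 × 0.05 × 0.14 = 0.000560
P(Interlock chain 2 fails) [OR] = 1 − (1−0.35) × (1−0.319150) × (1−0.000560) = 0.557695
P(Chemical batch overheats) [AND] = 0.875289 × 0.557695 = 0.488144
Rounded to 4 decimal places: P(Chemical batch overheats) ≈ 0.4881.

0.4881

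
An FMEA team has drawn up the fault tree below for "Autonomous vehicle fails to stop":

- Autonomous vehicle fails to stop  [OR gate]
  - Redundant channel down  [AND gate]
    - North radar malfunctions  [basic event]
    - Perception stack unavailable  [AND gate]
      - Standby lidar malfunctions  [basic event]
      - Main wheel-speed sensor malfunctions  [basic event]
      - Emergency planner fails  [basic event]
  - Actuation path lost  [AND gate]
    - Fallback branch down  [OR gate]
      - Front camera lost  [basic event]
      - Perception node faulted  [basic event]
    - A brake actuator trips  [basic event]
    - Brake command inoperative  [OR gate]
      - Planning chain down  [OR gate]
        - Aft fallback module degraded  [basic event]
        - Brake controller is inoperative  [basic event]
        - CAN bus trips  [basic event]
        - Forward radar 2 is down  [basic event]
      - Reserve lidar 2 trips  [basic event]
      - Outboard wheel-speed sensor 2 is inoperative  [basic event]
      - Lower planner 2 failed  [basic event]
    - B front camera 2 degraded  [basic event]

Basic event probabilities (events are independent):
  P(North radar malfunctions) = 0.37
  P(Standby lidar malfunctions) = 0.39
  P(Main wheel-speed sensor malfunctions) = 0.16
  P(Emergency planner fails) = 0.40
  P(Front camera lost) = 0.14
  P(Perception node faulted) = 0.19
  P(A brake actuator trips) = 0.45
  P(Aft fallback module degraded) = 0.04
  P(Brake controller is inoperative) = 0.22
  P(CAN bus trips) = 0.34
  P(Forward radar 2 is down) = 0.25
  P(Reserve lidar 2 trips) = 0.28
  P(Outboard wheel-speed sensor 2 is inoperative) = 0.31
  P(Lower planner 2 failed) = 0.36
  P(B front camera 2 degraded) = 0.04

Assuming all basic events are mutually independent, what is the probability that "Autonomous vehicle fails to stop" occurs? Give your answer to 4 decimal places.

0.0140

P(Perception stack unavailable) [AND] = 0.39 × 0.16 × 0.40 = 0.024960
P(Redundant channel down) [AND] = 0.37 × 0.024960 = 0.009235
P(Fallback branch down) [OR] = 1 − (1−0.14) × (1−0.19) = 0.303400
P(Planning chain down) [OR] = 1 − (1−0.04) × (1−0.22) × (1−0.34) × (1−0.25) = 0.629344
P(Brake command inoperative) [OR] = 1 − (1−0.629344) × (1−0.28) × (1−0.31) × (1−0.36) = 0.882149
P(Actuation path lost) [AND] = 0.303400 × 0.45 × 0.882149 × 0.04 = 0.004818
P(Autonomous vehicle fails to stop) [OR] = 1 − (1−0.009235) × (1−0.004818) = 0.014009
Rounded to 4 decimal places: P(Autonomous vehicle fails to stop) ≈ 0.0140.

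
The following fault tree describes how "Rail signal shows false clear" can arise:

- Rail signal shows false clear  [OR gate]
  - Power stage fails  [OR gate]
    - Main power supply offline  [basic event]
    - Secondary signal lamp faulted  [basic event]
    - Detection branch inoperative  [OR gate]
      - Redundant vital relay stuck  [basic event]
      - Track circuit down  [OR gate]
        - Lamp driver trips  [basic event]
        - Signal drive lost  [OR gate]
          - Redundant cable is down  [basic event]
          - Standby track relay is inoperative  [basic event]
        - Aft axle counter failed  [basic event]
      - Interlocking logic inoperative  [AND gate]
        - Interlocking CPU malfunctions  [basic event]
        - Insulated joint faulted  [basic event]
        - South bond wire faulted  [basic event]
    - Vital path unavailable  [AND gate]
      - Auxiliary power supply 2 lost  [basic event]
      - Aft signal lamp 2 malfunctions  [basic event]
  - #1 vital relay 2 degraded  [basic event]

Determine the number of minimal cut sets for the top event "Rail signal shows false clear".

10

Signal drive lost [OR]: union of children's cut sets → 2 cut set(s).
Track circuit down [OR]: union of children's cut sets → 4 cut set(s).
Interlocking logic inoperative [AND]: one cut set from each child combined → 1 × 1 × 1 = 1 cut set(s).
Detection branch inoperative [OR]: union of children's cut sets → 6 cut set(s).
Vital path unavailable [AND]: one cut set from each child combined → 1 × 1 = 1 cut set(s).
Power stage fails [OR]: union of children's cut sets → 9 cut set(s).
Rail signal shows false clear [OR]: union of children's cut sets → 10 cut set(s).
Minimal cut sets: {Main power supply offline}; {Secondary signal lamp faulted}; {Redundant vital relay stuck}; {Lamp driver trips}; {Redundant cable is down}; {Standby track relay is inoperative}; {Aft axle counter failed}; {Insulated joint faulted, Interlocking CPU malfunctions, South bond wire faulted}; {Aft signal lamp 2 malfunctions, Auxiliary power supply 2 lost}; {#1 vital relay 2 degraded}.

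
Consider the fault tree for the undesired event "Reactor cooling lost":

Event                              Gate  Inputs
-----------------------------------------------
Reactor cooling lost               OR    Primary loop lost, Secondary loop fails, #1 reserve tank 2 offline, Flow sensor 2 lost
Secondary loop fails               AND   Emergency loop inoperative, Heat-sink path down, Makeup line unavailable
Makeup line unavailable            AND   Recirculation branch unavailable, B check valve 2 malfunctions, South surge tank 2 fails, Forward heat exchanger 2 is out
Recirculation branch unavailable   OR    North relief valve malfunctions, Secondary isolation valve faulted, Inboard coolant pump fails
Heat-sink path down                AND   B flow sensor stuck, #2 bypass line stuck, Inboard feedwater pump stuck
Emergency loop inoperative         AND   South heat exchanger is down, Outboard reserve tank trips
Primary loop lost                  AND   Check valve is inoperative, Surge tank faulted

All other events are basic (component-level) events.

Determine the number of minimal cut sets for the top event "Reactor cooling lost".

Primary loop lost [AND]: one cut set from each child combined → 1 × 1 = 1 cut set(s).
Emergency loop inoperative [AND]: one cut set from each child combined → 1 × 1 = 1 cut set(s).
Heat-sink path down [AND]: one cut set from each child combined → 1 × 1 × 1 = 1 cut set(s).
Recirculation branch unavailable [OR]: union of children's cut sets → 3 cut set(s).
Makeup line unavailable [AND]: one cut set from each child combined → 3 × 1 × 1 × 1 = 3 cut set(s).
Secondary loop fails [AND]: one cut set from each child combined → 1 × 1 × 3 = 3 cut set(s).
Reactor cooling lost [OR]: union of children's cut sets → 6 cut set(s).
Minimal cut sets: {Check valve is inoperative, Surge tank faulted}; {#2 bypass line stuck, B check valve 2 malfunctions, B flow sensor stuck, Forward heat exchanger 2 is out, Inboard feedwater pump stuck, North relief valve malfunctions, Outboard reserve tank trips, South heat exchanger is down, South surge tank 2 fails}; {#2 bypass line stuck, B check valve 2 malfunctions, B flow sensor stuck, Forward heat exchanger 2 is out, Inboard feedwater pump stuck, Outboard reserve tank trips, Secondary isolation valve faulted, South heat exchanger is down, South surge tank 2 fails}; {#2 bypass line stuck, B check valve 2 malfunctions, B flow sensor stuck, Forward heat exchanger 2 is out, Inboard coolant pump fails, Inboard feedwater pump stuck, Outboard reserve tank trips, South heat exchanger is down, South surge tank 2 fails}; {#1 reserve tank 2 offline}; {Flow sensor 2 lost}.

6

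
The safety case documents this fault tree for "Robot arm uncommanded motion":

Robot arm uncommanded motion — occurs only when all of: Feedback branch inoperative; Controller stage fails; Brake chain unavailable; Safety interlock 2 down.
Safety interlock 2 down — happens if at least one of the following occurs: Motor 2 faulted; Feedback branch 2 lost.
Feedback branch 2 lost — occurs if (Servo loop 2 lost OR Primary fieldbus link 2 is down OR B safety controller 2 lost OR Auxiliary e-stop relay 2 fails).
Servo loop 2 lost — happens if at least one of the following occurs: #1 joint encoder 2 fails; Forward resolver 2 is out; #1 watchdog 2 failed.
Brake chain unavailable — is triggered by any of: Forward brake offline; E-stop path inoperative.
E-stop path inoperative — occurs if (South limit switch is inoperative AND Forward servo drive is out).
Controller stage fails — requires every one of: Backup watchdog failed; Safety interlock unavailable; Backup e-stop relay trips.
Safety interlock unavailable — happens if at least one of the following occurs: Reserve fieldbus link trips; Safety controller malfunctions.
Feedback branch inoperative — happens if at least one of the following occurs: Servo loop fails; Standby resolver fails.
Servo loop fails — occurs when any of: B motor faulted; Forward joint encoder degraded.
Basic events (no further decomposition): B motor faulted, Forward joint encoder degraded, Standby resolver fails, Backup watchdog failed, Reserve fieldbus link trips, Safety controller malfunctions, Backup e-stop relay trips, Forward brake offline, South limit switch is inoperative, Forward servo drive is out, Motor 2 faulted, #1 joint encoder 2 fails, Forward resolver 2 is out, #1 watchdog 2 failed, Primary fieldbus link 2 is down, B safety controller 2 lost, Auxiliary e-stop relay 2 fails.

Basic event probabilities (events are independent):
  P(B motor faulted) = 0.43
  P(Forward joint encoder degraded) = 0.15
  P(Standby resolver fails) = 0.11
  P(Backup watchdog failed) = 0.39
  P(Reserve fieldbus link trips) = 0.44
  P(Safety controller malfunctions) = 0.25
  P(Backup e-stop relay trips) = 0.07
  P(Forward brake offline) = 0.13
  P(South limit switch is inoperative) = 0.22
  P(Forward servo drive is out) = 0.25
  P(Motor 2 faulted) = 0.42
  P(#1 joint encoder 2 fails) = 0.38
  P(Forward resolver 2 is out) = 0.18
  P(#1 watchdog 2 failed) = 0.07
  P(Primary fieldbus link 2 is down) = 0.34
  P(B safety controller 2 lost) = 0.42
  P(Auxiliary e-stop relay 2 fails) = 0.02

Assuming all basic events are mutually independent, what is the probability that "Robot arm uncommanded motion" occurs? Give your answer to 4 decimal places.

P(Servo loop fails) [OR] = 1 − (1−0.43) × (1−0.15) = 0.515500
P(Feedback branch inoperative) [OR] = 1 − (1−0.515500) × (1−0.11) = 0.568795
P(Safety interlock unavailable) [OR] = 1 − (1−0.44) × (1−0.25) = 0.580000
P(Controller stage fails) [AND] = 0.39 × 0.580000 × 0.07 = 0.015834
P(E-stop path inoperative) [AND] = 0.22 × 0.25 = 0.055000
P(Brake chain unavailable) [OR] = 1 − (1−0.13) × (1−0.055000) = 0.177850
P(Servo loop 2 lost) [OR] = 1 − (1−0.38) × (1−0.18) × (1−0.07) = 0.527188
P(Feedback branch 2 lost) [OR] = 1 − (1−0.527188) × (1−0.34) × (1−0.42) × (1−0.02) = 0.822627
P(Safety interlock 2 down) [OR] = 1 − (1−0.42) × (1−0.822627) = 0.897124
P(Robot arm uncommanded motion) [AND] = 0.568795 × 0.015834 × 0.177850 × 0.897124 = 0.001437
Rounded to 4 decimal places: P(Robot arm uncommanded motion) ≈ 0.0014.

0.0014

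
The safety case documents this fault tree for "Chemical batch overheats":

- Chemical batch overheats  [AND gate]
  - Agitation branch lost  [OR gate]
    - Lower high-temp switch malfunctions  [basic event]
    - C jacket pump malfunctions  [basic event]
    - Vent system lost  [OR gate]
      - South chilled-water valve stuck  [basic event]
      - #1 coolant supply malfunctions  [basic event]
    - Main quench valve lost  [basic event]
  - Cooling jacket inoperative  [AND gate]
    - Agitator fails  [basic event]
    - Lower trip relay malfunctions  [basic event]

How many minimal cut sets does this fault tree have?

Vent system lost [OR]: union of children's cut sets → 2 cut set(s).
Agitation branch lost [OR]: union of children's cut sets → 5 cut set(s).
Cooling jacket inoperative [AND]: one cut set from each child combined → 1 × 1 = 1 cut set(s).
Chemical batch overheats [AND]: one cut set from each child combined → 5 × 1 = 5 cut set(s).
Minimal cut sets: {Agitator fails, Lower high-temp switch malfunctions, Lower trip relay malfunctions}; {Agitator fails, C jacket pump malfunctions, Lower trip relay malfunctions}; {Agitator fails, Lower trip relay malfunctions, South chilled-water valve stuck}; {#1 coolant supply malfunctions, Agitator fails, Lower trip relay malfunctions}; {Agitator fails, Lower trip relay malfunctions, Main quench valve lost}.

5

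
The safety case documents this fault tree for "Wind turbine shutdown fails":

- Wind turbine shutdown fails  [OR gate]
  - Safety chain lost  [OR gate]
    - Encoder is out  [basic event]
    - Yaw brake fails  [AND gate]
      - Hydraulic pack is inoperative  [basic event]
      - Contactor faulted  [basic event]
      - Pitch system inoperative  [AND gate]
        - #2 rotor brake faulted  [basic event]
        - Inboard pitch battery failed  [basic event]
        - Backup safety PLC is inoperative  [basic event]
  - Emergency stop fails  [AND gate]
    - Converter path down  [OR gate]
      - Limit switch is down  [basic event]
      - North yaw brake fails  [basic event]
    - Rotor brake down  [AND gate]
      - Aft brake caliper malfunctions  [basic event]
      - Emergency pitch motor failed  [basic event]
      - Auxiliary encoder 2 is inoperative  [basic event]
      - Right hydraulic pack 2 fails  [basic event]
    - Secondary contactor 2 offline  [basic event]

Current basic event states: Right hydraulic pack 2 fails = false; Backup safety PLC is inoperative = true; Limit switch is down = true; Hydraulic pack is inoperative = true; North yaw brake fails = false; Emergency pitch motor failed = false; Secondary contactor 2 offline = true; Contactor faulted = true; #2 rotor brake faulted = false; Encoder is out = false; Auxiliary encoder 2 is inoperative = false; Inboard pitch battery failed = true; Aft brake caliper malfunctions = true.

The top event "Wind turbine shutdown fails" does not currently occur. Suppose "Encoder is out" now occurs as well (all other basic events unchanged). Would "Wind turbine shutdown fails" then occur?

Yes

Counterfactual: set "Encoder is out" to occurred.
Pitch system inoperative [AND]: #2 rotor brake faulted=not, Inboard pitch battery failed=occurs, Backup safety PLC is inoperative=occurs → not all inputs occur → does not occur.
Yaw brake fails [AND]: Hydraulic pack is inoperative=occurs, Contactor faulted=occurs, Pitch system inoperative=not → not all inputs occur → does not occur.
Safety chain lost [OR]: Encoder is out=occurs, Yaw brake fails=not → at least one input occurs → occurs.
Converter path down [OR]: Limit switch is down=occurs, North yaw brake fails=not → at least one input occurs → occurs.
Rotor brake down [AND]: Aft brake caliper malfunctions=occurs, Emergency pitch motor failed=not, Auxiliary encoder 2 is inoperative=not, Right hydraulic pack 2 fails=not → not all inputs occur → does not occur.
Emergency stop fails [AND]: Converter path down=occurs, Rotor brake down=not, Secondary contactor 2 offline=occurs → not all inputs occur → does not occur.
Wind turbine shutdown fails [OR]: Safety chain lost=occurs, Emergency stop fails=not → at least one input occurs → occurs.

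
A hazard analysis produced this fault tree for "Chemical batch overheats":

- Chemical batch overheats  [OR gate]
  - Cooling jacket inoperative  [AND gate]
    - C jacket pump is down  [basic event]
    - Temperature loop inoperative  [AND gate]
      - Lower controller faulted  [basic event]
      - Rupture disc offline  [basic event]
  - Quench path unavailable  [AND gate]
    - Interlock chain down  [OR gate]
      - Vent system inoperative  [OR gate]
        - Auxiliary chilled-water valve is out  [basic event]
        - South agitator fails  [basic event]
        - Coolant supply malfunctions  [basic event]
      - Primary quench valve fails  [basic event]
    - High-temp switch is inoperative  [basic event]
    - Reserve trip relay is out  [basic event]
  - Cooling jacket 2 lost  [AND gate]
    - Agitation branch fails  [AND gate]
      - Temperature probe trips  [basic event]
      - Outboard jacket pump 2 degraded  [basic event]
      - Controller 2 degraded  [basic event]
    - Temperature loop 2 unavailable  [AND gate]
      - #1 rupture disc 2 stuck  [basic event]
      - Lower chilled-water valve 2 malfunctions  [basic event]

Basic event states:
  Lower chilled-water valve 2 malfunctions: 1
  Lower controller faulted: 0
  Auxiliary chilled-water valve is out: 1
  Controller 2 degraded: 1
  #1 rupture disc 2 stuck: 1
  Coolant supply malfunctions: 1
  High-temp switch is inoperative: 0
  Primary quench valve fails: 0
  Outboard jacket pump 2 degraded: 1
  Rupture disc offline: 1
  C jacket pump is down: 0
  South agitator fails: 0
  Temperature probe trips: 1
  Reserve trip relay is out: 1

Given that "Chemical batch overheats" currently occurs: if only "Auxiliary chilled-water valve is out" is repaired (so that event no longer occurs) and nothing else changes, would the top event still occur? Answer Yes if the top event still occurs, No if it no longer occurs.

Counterfactual: set "Auxiliary chilled-water valve is out" to not occurred.
Temperature loop inoperative [AND]: Lower controller faulted=not, Rupture disc offline=occurs → not all inputs occur → does not occur.
Cooling jacket inoperative [AND]: C jacket pump is down=not, Temperature loop inoperative=not → not all inputs occur → does not occur.
Vent system inoperative [OR]: Auxiliary chilled-water valve is out=not, South agitator fails=not, Coolant supply malfunctions=occurs → at least one input occurs → occurs.
Interlock chain down [OR]: Vent system inoperative=occurs, Primary quench valve fails=not → at least one input occurs → occurs.
Quench path unavailable [AND]: Interlock chain down=occurs, High-temp switch is inoperative=not, Reserve trip relay is out=occurs → not all inputs occur → does not occur.
Agitation branch fails [AND]: Temperature probe trips=occurs, Outboard jacket pump 2 degraded=occurs, Controller 2 degraded=occurs → all inputs occur → occurs.
Temperature loop 2 unavailable [AND]: #1 rupture disc 2 stuck=occurs, Lower chilled-water valve 2 malfunctions=occurs → all inputs occur → occurs.
Cooling jacket 2 lost [AND]: Agitation branch fails=occurs, Temperature loop 2 unavailable=occurs → all inputs occur → occurs.
Chemical batch overheats [OR]: Cooling jacket inoperative=not, Quench path unavailable=not, Cooling jacket 2 lost=occurs → at least one input occurs → occurs.

Yes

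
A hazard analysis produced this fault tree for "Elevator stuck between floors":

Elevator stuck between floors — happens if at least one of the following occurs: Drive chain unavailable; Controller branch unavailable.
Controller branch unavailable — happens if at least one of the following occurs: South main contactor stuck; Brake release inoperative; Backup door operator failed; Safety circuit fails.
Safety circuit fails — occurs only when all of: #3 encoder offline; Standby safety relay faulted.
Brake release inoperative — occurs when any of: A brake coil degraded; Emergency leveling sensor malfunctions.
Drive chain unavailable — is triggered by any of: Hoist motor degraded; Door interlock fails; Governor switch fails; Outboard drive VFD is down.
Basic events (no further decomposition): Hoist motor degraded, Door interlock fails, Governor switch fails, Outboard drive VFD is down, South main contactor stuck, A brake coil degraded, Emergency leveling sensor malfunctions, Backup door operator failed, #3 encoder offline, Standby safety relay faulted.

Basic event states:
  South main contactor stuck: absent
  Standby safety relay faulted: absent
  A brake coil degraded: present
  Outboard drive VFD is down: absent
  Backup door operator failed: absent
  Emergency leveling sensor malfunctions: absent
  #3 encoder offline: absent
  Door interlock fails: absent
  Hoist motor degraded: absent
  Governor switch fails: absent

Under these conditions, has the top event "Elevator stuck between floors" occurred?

Drive chain unavailable [OR]: Hoist motor degraded=not, Door interlock fails=not, Governor switch fails=not, Outboard drive VFD is down=not → no input occurs → does not occur.
Brake release inoperative [OR]: A brake coil degraded=occurs, Emergency leveling sensor malfunctions=not → at least one input occurs → occurs.
Safety circuit fails [AND]: #3 encoder offline=not, Standby safety relay faulted=not → not all inputs occur → does not occur.
Controller branch unavailable [OR]: South main contactor stuck=not, Brake release inoperative=occurs, Backup door operator failed=not, Safety circuit fails=not → at least one input occurs → occurs.
Elevator stuck between floors [OR]: Drive chain unavailable=not, Controller branch unavailable=occurs → at least one input occurs → occurs.

Yes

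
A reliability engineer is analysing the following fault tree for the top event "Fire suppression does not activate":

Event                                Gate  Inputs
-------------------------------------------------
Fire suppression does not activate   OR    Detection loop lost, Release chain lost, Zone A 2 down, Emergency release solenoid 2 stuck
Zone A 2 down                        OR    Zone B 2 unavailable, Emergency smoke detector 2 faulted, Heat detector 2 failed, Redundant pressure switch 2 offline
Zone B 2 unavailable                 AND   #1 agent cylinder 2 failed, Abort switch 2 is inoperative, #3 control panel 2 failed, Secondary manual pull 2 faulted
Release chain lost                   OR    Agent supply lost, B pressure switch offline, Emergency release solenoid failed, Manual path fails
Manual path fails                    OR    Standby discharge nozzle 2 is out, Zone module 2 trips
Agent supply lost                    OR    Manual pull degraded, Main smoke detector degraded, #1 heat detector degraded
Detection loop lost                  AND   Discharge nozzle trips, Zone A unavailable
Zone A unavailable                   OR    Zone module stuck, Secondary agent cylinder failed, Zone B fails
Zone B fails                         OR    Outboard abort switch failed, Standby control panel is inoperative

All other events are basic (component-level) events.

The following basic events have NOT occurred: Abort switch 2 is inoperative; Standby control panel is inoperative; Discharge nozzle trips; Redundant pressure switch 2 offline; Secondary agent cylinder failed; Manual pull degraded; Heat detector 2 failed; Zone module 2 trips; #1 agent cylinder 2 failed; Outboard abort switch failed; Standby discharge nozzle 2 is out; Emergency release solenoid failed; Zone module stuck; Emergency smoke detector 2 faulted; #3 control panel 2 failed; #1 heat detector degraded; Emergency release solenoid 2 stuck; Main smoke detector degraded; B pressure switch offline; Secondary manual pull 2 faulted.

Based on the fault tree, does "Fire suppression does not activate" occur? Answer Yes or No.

No

Zone B fails [OR]: Outboard abort switch failed=not, Standby control panel is inoperative=not → no input occurs → does not occur.
Zone A unavailable [OR]: Zone module stuck=not, Secondary agent cylinder failed=not, Zone B fails=not → no input occurs → does not occur.
Detection loop lost [AND]: Discharge nozzle trips=not, Zone A unavailable=not → not all inputs occur → does not occur.
Agent supply lost [OR]: Manual pull degraded=not, Main smoke detector degraded=not, #1 heat detector degraded=not → no input occurs → does not occur.
Manual path fails [OR]: Standby discharge nozzle 2 is out=not, Zone module 2 trips=not → no input occurs → does not occur.
Release chain lost [OR]: Agent supply lost=not, B pressure switch offline=not, Emergency release solenoid failed=not, Manual path fails=not → no input occurs → does not occur.
Zone B 2 unavailable [AND]: #1 agent cylinder 2 failed=not, Abort switch 2 is inoperative=not, #3 control panel 2 failed=not, Secondary manual pull 2 faulted=not → not all inputs occur → does not occur.
Zone A 2 down [OR]: Zone B 2 unavailable=not, Emergency smoke detector 2 faulted=not, Heat detector 2 failed=not, Redundant pressure switch 2 offline=not → no input occurs → does not occur.
Fire suppression does not activate [OR]: Detection loop lost=not, Release chain lost=not, Zone A 2 down=not, Emergency release solenoid 2 stuck=not → no input occurs → does not occur.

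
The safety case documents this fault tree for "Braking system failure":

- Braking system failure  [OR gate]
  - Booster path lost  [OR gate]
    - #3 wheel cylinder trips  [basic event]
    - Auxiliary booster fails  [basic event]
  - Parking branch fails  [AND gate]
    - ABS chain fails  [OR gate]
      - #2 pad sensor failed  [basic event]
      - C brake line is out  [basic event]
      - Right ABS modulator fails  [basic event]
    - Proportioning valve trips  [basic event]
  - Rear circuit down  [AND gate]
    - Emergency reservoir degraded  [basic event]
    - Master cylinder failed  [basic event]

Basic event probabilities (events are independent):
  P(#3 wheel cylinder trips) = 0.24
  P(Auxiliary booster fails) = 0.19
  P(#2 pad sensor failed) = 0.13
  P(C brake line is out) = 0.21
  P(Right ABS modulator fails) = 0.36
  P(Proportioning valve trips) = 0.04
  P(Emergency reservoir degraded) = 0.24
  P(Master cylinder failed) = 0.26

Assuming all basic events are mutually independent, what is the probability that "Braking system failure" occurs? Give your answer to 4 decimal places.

P(Booster path lost) [OR] = 1 − (1−0.24) × (1−0.19) = 0.384400
P(ABS chain fails) [OR] = 1 − (1−0.13) × (1−0.21) × (1−0.36) = 0.560128
P(Parking branch fails) [AND] = 0.560128 × 0.04 = 0.022405
P(Rear circuit down) [AND] = 0.24 × 0.26 = 0.062400
P(Braking system failure) [OR] = 1 − (1−0.384400) × (1−0.022405) × (1−0.062400) = 0.435745
Rounded to 4 decimal places: P(Braking system failure) ≈ 0.4357.

0.4357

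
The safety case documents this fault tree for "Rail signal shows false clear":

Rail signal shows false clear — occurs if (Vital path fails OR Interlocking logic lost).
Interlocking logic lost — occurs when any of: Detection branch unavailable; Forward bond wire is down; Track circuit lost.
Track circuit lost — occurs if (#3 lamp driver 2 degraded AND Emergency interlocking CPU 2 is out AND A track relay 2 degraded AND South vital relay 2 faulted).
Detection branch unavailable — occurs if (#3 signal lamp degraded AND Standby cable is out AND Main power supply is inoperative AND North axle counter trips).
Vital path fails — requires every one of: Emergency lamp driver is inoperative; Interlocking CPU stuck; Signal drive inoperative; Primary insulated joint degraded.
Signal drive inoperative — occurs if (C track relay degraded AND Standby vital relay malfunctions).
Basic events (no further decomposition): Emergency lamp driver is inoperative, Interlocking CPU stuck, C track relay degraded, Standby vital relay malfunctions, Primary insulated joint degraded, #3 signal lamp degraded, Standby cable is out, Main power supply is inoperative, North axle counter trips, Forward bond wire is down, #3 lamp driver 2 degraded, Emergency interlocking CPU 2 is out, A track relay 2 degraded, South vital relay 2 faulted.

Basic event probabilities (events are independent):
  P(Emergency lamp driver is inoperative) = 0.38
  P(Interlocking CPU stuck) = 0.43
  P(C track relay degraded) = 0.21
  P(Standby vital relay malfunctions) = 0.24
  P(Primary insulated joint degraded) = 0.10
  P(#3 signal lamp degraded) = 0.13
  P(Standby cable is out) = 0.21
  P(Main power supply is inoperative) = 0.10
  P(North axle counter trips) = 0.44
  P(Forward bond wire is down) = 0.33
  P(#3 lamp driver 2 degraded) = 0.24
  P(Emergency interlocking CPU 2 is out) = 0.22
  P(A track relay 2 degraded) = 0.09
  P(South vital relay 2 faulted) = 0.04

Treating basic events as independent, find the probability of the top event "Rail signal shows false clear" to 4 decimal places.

0.3315

P(Signal drive inoperative) [AND] = 0.21 × 0.24 = 0.050400
P(Vital path fails) [AND] = 0.38 × 0.43 × 0.050400 × 0.10 = 0.000824
P(Detection branch unavailable) [AND] = 0.13 × 0.21 × 0.10 × 0.44 = 0.001201
P(Track circuit lost) [AND] = 0.24 × 0.22 × 0.09 × 0.04 = 0.000190
P(Interlocking logic lost) [OR] = 1 − (1−0.001201) × (1−0.33) × (1−0.000190) = 0.330932
P(Rail signal shows false clear) [OR] = 1 − (1−0.000824) × (1−0.330932) = 0.331483
Rounded to 4 decimal places: P(Rail signal shows false clear) ≈ 0.3315.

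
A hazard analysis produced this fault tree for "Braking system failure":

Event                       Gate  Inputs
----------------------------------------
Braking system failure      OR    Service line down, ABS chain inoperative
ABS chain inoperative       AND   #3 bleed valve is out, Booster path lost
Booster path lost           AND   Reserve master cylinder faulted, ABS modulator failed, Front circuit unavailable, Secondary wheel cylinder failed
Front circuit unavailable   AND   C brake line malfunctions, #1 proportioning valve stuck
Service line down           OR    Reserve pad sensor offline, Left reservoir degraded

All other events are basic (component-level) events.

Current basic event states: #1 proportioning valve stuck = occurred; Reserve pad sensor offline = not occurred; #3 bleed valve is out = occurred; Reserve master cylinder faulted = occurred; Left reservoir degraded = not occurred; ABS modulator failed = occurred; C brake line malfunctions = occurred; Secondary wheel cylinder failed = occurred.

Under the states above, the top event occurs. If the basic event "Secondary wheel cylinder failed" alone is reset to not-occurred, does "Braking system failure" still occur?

No

Counterfactual: set "Secondary wheel cylinder failed" to not occurred.
Service line down [OR]: Reserve pad sensor offline=not, Left reservoir degraded=not → no input occurs → does not occur.
Front circuit unavailable [AND]: C brake line malfunctions=occurs, #1 proportioning valve stuck=occurs → all inputs occur → occurs.
Booster path lost [AND]: Reserve master cylinder faulted=occurs, ABS modulator failed=occurs, Front circuit unavailable=occurs, Secondary wheel cylinder failed=not → not all inputs occur → does not occur.
ABS chain inoperative [AND]: #3 bleed valve is out=occurs, Booster path lost=not → not all inputs occur → does not occur.
Braking system failure [OR]: Service line down=not, ABS chain inoperative=not → no input occurs → does not occur.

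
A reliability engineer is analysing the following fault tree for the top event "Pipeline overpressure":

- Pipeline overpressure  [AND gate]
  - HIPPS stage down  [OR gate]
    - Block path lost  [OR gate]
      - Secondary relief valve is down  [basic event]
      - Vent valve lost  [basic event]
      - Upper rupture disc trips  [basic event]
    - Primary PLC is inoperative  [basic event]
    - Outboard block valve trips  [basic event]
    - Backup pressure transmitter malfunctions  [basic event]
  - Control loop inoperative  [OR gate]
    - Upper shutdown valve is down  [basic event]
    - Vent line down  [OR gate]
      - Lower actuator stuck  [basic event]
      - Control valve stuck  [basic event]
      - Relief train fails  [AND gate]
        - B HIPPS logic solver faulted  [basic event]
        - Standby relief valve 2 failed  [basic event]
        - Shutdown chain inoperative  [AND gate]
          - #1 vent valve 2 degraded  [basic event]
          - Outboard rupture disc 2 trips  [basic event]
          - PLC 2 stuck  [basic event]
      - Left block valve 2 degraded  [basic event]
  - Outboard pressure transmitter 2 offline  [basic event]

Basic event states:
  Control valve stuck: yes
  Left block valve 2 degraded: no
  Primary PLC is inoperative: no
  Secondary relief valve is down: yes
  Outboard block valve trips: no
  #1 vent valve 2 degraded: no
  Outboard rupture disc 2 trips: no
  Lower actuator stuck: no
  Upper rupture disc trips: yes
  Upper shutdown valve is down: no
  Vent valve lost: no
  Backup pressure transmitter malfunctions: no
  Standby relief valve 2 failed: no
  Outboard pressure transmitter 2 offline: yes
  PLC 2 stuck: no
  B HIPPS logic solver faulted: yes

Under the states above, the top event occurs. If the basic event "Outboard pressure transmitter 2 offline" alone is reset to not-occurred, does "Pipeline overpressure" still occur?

No

Counterfactual: set "Outboard pressure transmitter 2 offline" to not occurred.
Block path lost [OR]: Secondary relief valve is down=occurs, Vent valve lost=not, Upper rupture disc trips=occurs → at least one input occurs → occurs.
HIPPS stage down [OR]: Block path lost=occurs, Primary PLC is inoperative=not, Outboard block valve trips=not, Backup pressure transmitter malfunctions=not → at least one input occurs → occurs.
Shutdown chain inoperative [AND]: #1 vent valve 2 degraded=not, Outboard rupture disc 2 trips=not, PLC 2 stuck=not → not all inputs occur → does not occur.
Relief train fails [AND]: B HIPPS logic solver faulted=occurs, Standby relief valve 2 failed=not, Shutdown chain inoperative=not → not all inputs occur → does not occur.
Vent line down [OR]: Lower actuator stuck=not, Control valve stuck=occurs, Relief train fails=not, Left block valve 2 degraded=not → at least one input occurs → occurs.
Control loop inoperative [OR]: Upper shutdown valve is down=not, Vent line down=occurs → at least one input occurs → occurs.
Pipeline overpressure [AND]: HIPPS stage down=occurs, Control loop inoperative=occurs, Outboard pressure transmitter 2 offline=not → not all inputs occur → does not occur.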